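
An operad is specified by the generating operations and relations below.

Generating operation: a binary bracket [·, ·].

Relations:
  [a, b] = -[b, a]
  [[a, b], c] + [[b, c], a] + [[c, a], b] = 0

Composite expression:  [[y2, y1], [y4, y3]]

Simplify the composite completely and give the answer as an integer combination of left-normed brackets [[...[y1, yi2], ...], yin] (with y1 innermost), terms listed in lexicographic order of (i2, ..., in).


Left-normed coefficients sit on the y1-initial expansion words.
Composite bracket: [[y2, y1], [y4, y3]]
Expanding via [a, b] = ab - ba: 8 signed words (2^3 = 8).
Words beginning with y1 determine it all:
  sign of y1y2y3y4 is +1, so it contributes +[[[y1, y2], y3], y4]
  sign of y1y2y4y3 is -1, so it contributes -[[[y1, y2], y4], y3]

[[[y1, y2], y3], y4] - [[[y1, y2], y4], y3]


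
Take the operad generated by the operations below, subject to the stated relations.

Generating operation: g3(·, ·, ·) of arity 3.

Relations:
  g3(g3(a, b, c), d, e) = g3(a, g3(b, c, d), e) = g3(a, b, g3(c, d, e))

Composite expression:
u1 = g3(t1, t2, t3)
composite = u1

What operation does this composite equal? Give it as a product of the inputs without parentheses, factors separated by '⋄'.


t1 ⋄ t2 ⋄ t3

Associativity of g3 dissolves the nesting; only the t-input order survives.
g3(t1, t2, t3) reduces to t1 ⋄ t2 ⋄ t3


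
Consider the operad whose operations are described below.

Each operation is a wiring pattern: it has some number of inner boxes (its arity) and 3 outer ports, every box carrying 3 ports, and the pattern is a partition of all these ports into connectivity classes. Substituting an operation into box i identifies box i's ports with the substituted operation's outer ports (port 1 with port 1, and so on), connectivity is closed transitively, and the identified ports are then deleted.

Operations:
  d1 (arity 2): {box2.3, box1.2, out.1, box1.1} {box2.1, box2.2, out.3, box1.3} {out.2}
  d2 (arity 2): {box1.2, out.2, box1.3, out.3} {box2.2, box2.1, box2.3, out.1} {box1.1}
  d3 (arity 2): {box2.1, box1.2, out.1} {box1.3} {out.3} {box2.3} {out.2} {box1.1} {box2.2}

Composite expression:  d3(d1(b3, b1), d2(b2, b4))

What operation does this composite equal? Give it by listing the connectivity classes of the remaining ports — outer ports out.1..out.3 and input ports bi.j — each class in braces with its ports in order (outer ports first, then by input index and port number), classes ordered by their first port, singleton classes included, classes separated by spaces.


{out.1, b4.1, b4.2, b4.3} {out.2} {out.3} {b1.1, b1.2, b3.3} {b1.3, b3.1, b3.2} {b2.1} {b2.2, b2.3}


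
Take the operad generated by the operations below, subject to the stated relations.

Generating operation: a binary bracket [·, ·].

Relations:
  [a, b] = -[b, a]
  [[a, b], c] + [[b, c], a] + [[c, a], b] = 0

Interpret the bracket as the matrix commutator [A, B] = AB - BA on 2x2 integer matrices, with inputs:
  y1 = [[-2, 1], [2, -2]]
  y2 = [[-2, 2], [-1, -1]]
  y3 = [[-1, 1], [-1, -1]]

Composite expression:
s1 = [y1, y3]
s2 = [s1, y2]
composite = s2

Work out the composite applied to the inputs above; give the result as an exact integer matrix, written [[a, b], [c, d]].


[[0, -12], [-6, 0]]

[y1, y3] = [[-3, 0], [0, 3]]
[[y1, y3], y2] = [[0, -12], [-6, 0]]


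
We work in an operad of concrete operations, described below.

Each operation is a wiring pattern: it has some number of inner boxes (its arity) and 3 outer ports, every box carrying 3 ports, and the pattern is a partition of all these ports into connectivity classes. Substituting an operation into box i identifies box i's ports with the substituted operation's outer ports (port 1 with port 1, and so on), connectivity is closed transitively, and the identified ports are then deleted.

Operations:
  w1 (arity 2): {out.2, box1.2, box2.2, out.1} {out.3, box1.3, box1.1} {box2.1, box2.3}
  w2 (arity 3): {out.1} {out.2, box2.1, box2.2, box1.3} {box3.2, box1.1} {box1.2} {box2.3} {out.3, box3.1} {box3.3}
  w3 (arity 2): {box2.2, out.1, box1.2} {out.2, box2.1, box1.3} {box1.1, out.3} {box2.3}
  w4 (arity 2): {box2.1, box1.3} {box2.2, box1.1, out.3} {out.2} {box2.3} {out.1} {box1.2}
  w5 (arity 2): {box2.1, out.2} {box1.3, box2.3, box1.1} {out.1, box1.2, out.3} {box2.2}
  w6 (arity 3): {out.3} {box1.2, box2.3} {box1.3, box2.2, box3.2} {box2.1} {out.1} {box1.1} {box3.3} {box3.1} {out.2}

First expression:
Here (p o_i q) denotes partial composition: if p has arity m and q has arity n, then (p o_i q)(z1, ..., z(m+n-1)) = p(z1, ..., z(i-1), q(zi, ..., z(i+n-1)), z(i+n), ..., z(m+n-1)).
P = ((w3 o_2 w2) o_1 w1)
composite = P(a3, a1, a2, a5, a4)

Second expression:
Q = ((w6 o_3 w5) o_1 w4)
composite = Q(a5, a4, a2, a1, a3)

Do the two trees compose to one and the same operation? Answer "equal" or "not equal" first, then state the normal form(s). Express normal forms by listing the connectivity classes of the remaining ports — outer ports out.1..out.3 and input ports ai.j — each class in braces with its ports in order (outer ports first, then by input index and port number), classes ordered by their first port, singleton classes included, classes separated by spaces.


The first expression reduces to {out.1, out.3, a1.2, a2.3, a3.2, a5.1, a5.2} {out.2, a3.1, a3.3} {a1.1, a1.3} {a2.1, a4.2} {a2.2} {a4.1} {a4.3} {a5.3}
The second expression reduces to {out.1} {out.2} {out.3} {a1.1, a1.3, a3.3} {a1.2} {a2.1} {a2.2, a3.1, a4.2, a5.1} {a2.3} {a3.2} {a4.1, a5.3} {a4.3} {a5.2}
Distinct normal forms: not equal.

not equal; first: {out.1, out.3, a1.2, a2.3, a3.2, a5.1, a5.2} {out.2, a3.1, a3.3} {a1.1, a1.3} {a2.1, a4.2} {a2.2} {a4.1} {a4.3} {a5.3}; second: {out.1} {out.2} {out.3} {a1.1, a1.3, a3.3} {a1.2} {a2.1} {a2.2, a3.1, a4.2, a5.1} {a2.3} {a3.2} {a4.1, a5.3} {a4.3} {a5.2}


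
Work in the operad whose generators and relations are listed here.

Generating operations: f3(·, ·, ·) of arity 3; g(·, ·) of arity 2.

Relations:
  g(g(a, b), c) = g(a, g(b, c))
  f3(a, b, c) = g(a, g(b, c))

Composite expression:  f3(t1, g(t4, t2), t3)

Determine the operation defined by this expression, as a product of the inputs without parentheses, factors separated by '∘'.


t1 ∘ t4 ∘ t2 ∘ t3


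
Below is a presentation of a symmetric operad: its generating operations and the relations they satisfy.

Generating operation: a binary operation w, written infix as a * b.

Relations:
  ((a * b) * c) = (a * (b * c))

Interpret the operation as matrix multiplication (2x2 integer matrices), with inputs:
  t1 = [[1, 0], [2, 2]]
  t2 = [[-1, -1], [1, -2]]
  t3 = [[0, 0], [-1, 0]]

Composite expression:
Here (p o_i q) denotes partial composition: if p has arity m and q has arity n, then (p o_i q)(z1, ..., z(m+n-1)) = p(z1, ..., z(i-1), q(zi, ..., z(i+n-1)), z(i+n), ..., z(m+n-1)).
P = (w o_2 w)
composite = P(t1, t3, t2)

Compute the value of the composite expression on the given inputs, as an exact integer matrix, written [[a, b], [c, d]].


[[0, 0], [2, 2]]


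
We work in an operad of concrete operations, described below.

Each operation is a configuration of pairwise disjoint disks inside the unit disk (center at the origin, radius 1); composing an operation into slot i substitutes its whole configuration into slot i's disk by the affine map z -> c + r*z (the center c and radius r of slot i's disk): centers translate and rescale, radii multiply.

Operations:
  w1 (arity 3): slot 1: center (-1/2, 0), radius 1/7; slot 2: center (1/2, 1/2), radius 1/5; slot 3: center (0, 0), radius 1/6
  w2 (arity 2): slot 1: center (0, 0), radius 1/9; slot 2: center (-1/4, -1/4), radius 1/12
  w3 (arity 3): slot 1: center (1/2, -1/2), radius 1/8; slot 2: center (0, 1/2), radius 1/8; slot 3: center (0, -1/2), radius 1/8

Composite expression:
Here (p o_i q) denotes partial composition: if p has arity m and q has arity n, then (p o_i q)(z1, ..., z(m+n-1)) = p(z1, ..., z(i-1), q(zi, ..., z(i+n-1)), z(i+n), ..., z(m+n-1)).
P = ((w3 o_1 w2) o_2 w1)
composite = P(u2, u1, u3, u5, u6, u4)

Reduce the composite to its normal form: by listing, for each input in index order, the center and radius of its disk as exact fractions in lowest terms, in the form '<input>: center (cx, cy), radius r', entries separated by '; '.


u1: center (89/192, -17/32), radius 1/672; u2: center (1/2, -1/2), radius 1/72; u3: center (91/192, -101/192), radius 1/480; u4: center (0, -1/2), radius 1/8; u5: center (15/32, -17/32), radius 1/576; u6: center (0, 1/2), radius 1/8

Follow each u-input down from w3: c' goes to c + r*c', radius to r*r'.
input u2: composing its 2 substitution steps yields center (1/2, -1/2), radius 1/72
input u1: composing its 3 substitution steps yields center (89/192, -17/32), radius 1/672
input u3: composing its 3 substitution steps yields center (91/192, -101/192), radius 1/480
input u5: composing its 3 substitution steps yields center (15/32, -17/32), radius 1/576
input u6: composing its 1 substitution step yields center (0, 1/2), radius 1/8
input u4: composing its 1 substitution step yields center (0, -1/2), radius 1/8


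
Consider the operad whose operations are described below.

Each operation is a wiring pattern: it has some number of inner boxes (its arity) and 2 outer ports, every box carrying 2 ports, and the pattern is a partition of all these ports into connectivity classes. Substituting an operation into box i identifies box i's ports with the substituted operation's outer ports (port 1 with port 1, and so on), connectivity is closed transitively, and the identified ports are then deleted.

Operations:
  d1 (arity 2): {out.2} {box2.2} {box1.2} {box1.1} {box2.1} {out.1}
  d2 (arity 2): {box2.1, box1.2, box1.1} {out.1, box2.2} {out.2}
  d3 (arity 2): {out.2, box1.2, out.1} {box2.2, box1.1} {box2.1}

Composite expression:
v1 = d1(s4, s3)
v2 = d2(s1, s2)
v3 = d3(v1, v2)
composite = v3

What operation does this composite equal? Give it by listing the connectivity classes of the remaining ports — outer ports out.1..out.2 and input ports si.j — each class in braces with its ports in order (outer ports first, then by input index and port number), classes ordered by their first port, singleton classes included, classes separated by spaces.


Treat the ports identified at d3 as solder joints: merge, then drop.
the subtree at d1 composes to {out.1} {out.2} {s3.1} {s3.2} {s4.1} {s4.2} on (s4, s3); out.j = own outer ports
the subtree at d2 composes to {out.1, s2.2} {out.2} {s1.1, s1.2, s2.1} on (s1, s2); out.j = own outer ports
the subtree at d3 composes to {out.1, out.2} {s1.1, s1.2, s2.1} {s2.2} {s3.1} {s3.2} {s4.1} {s4.2} on (s4, s3, s1, s2); out.j = own outer ports

{out.1, out.2} {s1.1, s1.2, s2.1} {s2.2} {s3.1} {s3.2} {s4.1} {s4.2}


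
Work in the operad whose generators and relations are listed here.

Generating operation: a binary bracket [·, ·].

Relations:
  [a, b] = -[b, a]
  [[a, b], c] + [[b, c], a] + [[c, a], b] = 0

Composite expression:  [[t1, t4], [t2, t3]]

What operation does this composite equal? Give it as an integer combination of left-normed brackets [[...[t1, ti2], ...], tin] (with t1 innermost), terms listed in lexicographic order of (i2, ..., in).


[[[t1, t4], t2], t3] - [[[t1, t4], t3], t2]

Left-normed coefficients sit on the t1-initial expansion words.
Composite bracket: [[t1, t4], [t2, t3]]
Each bracket splits as ab - ba, giving 8 signed words (2^3 = 8).
Coefficients come from the t1-initial words:
  from t1t4t2t3, sign +1: term +[[[t1, t4], t2], t3]
  from t1t4t3t2, sign -1: term -[[[t1, t4], t3], t2]


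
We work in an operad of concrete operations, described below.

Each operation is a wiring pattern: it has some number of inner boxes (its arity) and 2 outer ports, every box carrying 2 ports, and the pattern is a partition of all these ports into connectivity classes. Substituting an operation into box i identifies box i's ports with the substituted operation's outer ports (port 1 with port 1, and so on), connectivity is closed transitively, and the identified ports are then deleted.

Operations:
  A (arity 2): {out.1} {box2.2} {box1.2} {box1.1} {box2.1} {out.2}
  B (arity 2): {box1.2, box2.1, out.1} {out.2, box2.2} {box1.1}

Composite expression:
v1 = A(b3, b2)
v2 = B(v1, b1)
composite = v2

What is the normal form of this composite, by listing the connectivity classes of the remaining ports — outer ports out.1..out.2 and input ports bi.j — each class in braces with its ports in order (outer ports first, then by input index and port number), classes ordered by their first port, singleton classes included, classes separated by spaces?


{out.1, b1.1} {out.2, b1.2} {b2.1} {b2.2} {b3.1} {b3.2}

Connectivity passes through glued B-boundaries; trace each wire chain.
stage A: inputs (b3, b2), connectivity {out.1} {out.2} {b2.1} {b2.2} {b3.1} {b3.2}, out.j its boundary
stage B: inputs (b3, b2, b1), connectivity {out.1, b1.1} {out.2, b1.2} {b2.1} {b2.2} {b3.1} {b3.2}, out.j its boundary


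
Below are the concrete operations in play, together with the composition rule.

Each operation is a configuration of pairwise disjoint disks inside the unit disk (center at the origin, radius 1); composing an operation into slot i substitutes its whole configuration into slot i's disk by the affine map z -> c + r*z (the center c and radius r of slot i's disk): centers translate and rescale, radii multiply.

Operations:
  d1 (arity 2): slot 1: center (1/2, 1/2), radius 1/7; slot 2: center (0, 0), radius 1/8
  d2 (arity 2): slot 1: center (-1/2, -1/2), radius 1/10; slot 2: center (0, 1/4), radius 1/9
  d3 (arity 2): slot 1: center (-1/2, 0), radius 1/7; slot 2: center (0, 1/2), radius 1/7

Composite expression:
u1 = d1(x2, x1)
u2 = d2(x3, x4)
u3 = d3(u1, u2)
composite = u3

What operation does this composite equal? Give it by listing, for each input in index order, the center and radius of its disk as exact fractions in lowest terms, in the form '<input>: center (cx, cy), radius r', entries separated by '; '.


x1: center (-1/2, 0), radius 1/56; x2: center (-3/7, 1/14), radius 1/49; x3: center (-1/14, 3/7), radius 1/70; x4: center (0, 15/28), radius 1/63

Follow each x-input down from d3: c' goes to c + r*c', radius to r*r'.
x2 passes through 2 substitutions, ending at center (-3/7, 1/14), radius 1/49
x1 passes through 2 substitutions, ending at center (-1/2, 0), radius 1/56
x3 passes through 2 substitutions, ending at center (-1/14, 3/7), radius 1/70
x4 passes through 2 substitutions, ending at center (0, 15/28), radius 1/63


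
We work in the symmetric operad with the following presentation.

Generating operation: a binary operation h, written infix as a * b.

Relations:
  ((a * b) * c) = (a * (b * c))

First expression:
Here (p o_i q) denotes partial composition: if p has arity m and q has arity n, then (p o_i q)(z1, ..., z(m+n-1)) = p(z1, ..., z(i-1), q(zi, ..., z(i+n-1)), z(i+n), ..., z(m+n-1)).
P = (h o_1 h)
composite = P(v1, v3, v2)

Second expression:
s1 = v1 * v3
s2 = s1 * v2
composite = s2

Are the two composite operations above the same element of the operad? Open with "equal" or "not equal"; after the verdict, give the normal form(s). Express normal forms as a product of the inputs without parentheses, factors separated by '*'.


equal; both compose to v1 * v3 * v2


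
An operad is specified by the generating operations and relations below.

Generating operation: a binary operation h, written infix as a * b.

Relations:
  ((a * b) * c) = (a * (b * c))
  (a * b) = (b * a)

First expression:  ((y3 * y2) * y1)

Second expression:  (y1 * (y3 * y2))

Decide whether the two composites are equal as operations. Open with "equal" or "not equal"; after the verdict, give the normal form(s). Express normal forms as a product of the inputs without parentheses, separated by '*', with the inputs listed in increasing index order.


equal: each reduces to y1 * y2 * y3


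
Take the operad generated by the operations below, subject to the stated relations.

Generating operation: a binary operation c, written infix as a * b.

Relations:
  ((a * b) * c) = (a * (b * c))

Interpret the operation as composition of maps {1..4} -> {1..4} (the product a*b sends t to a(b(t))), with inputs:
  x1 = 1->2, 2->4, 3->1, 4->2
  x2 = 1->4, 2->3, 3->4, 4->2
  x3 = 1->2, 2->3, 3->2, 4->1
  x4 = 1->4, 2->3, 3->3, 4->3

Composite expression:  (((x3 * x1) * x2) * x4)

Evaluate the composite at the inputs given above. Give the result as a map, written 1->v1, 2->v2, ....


1->1, 2->3, 3->3, 4->3


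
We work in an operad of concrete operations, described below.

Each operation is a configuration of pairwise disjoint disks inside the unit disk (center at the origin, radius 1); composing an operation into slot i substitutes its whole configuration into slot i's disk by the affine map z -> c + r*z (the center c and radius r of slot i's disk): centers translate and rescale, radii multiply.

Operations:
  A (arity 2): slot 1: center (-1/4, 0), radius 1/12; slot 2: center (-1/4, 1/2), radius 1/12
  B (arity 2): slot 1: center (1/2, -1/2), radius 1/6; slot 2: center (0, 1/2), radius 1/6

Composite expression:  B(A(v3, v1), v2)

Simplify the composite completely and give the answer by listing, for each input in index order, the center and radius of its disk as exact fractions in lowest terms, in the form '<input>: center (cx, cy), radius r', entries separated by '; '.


v1: center (11/24, -5/12), radius 1/72; v2: center (0, 1/2), radius 1/6; v3: center (11/24, -1/2), radius 1/72

Below B, radii multiply path by path; the v-disk centers shift.
input v3: composing its 2 substitution steps yields center (11/24, -1/2), radius 1/72
input v1: composing its 2 substitution steps yields center (11/24, -5/12), radius 1/72
input v2: composing its 1 substitution step yields center (0, 1/2), radius 1/6


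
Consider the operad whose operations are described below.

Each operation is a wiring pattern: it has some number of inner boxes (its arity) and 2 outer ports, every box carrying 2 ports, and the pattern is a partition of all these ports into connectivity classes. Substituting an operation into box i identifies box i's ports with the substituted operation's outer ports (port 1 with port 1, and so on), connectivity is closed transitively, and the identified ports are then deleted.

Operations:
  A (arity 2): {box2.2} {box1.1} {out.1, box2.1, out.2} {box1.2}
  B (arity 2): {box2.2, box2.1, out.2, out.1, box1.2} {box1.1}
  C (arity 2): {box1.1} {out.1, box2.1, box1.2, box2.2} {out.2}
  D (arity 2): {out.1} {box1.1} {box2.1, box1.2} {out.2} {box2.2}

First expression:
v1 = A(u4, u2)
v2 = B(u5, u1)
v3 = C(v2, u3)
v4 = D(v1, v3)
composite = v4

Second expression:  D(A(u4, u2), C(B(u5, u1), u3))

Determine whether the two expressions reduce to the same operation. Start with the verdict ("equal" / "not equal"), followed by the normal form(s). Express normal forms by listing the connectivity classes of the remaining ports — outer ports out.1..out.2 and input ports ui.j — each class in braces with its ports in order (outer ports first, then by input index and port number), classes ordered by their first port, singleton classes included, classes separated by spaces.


equal — both sides give {out.1} {out.2} {u1.1, u1.2, u2.1, u3.1, u3.2, u5.2} {u2.2} {u4.1} {u4.2} {u5.1}

In normal form, the first expression is {out.1} {out.2} {u1.1, u1.2, u2.1, u3.1, u3.2, u5.2} {u2.2} {u4.1} {u4.2} {u5.1}
In normal form, the second expression is {out.1} {out.2} {u1.1, u1.2, u2.1, u3.1, u3.2, u5.2} {u2.2} {u4.1} {u4.2} {u5.1}
Same normal form: equal.


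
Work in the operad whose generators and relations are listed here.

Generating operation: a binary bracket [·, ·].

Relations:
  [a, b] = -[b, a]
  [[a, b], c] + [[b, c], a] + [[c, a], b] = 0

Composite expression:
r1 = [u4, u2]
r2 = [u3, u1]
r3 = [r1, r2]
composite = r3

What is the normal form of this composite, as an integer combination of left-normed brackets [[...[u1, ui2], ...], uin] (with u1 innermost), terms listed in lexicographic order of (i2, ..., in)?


-[[[u1, u3], u2], u4] + [[[u1, u3], u4], u2]

Expand each bracket as ab - ba; the u1-initial words give the coefficients.
Composite bracket: [[u4, u2], [u3, u1]]
Under [a, b] = ab - ba we get 8 signed associative words (2^3 = 8).
Keep just the words that open with u1:
  u1u3u2u4 appears with sign -1, giving the term -[[[u1, u3], u2], u4]
  u1u3u4u2 appears with sign +1, giving the term +[[[u1, u3], u4], u2]


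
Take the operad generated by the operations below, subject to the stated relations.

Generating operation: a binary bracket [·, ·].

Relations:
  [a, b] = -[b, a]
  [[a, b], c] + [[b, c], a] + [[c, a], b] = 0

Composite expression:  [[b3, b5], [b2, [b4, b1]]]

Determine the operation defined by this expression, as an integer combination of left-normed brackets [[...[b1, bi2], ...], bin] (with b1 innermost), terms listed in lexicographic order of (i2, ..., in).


-[[[[b1, b4], b2], b3], b5] + [[[[b1, b4], b2], b5], b3]

Skip Jacobi rewriting: expand, keep b1-initial words, read off terms.
Composite bracket: [[b3, b5], [b2, [b4, b1]]]
Full expansion: 16 signed words from ab - ba (2^4 = 16).
Coefficients come from the b1-initial words:
  from b1b4b2b3b5, sign -1: term -[[[[b1, b4], b2], b3], b5]
  from b1b4b2b5b3, sign +1: term +[[[[b1, b4], b2], b5], b3]


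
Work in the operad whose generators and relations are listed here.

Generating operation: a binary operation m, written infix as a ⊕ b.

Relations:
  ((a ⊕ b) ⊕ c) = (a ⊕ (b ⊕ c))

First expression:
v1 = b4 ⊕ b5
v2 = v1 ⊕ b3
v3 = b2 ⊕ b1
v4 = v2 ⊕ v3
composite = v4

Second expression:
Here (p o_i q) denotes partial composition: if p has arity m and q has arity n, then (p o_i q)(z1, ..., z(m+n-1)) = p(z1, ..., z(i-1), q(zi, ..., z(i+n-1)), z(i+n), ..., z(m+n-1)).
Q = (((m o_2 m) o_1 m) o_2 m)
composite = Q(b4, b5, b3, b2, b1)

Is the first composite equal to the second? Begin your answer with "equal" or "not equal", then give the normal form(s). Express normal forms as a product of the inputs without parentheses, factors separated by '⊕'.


equal; the common form is b4 ⊕ b5 ⊕ b3 ⊕ b2 ⊕ b1

In normal form, the first expression is b4 ⊕ b5 ⊕ b3 ⊕ b2 ⊕ b1
In normal form, the second expression is b4 ⊕ b5 ⊕ b3 ⊕ b2 ⊕ b1
The normal forms match — equal.


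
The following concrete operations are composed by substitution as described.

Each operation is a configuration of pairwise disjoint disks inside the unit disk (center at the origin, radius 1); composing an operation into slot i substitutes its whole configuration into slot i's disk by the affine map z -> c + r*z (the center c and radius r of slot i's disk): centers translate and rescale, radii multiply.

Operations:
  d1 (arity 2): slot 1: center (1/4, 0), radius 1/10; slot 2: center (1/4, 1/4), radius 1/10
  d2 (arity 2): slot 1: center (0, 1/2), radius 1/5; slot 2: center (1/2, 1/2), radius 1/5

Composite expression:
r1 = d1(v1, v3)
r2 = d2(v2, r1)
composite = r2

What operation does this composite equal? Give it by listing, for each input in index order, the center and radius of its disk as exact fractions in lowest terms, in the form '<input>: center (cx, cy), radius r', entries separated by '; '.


v1: center (11/20, 1/2), radius 1/50; v2: center (0, 1/2), radius 1/5; v3: center (11/20, 11/20), radius 1/50

Nesting under d2 composes maps z -> c + r*z down each v-path.
v2 passes through 1 substitution, ending at center (0, 1/2), radius 1/5
v1 passes through 2 substitutions, ending at center (11/20, 1/2), radius 1/50
v3 passes through 2 substitutions, ending at center (11/20, 11/20), radius 1/50


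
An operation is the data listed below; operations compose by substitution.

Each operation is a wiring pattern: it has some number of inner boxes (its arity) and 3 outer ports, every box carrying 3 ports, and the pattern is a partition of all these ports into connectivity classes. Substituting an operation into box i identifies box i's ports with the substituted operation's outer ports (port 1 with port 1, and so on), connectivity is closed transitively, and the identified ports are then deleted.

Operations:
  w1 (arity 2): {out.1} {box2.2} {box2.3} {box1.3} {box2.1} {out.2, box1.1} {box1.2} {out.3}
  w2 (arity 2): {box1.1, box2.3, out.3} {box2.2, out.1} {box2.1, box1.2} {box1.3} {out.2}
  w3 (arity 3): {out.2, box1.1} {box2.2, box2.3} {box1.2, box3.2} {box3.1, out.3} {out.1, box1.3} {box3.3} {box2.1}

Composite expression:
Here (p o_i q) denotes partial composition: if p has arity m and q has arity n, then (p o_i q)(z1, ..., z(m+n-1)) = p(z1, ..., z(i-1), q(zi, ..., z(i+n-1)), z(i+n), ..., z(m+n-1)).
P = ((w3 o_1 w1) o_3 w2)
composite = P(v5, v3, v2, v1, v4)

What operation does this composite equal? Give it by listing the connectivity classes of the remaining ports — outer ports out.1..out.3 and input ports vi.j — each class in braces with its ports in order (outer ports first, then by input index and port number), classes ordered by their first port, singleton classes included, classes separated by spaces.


{out.1} {out.2} {out.3, v4.1} {v1.1, v2.2} {v1.2} {v1.3, v2.1} {v2.3} {v3.1} {v3.2} {v3.3} {v4.2, v5.1} {v4.3} {v5.2} {v5.3}

Substituting into w3 glues patterns; closure does the rest.
the subtree at w1 composes to {out.1} {out.2, v5.1} {out.3} {v3.1} {v3.2} {v3.3} {v5.2} {v5.3} on (v5, v3); out.j = own outer ports
the subtree at w2 composes to {out.1, v1.2} {out.2} {out.3, v1.3, v2.1} {v1.1, v2.2} {v2.3} on (v2, v1); out.j = own outer ports
the subtree at w3 composes to {out.1} {out.2} {out.3, v4.1} {v1.1, v2.2} {v1.2} {v1.3, v2.1} {v2.3} {v3.1} {v3.2} {v3.3} {v4.2, v5.1} {v4.3} {v5.2} {v5.3} on (v5, v3, v2, v1, v4); out.j = own outer ports


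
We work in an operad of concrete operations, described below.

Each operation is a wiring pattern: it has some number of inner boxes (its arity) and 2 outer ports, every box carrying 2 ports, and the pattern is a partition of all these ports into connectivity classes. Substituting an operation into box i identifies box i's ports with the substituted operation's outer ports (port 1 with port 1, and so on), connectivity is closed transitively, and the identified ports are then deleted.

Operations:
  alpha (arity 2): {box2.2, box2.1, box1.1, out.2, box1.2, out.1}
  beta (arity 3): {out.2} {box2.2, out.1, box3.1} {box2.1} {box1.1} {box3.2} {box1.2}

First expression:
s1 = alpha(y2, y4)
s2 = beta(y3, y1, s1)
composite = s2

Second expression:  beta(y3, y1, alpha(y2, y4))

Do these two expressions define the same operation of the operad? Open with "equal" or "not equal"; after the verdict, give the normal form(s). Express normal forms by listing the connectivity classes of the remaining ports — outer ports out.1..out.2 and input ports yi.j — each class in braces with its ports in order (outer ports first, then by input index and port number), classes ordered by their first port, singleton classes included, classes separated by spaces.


The first expression reduces to {out.1, y1.2, y2.1, y2.2, y4.1, y4.2} {out.2} {y1.1} {y3.1} {y3.2}
The second expression reduces to {out.1, y1.2, y2.1, y2.2, y4.1, y4.2} {out.2} {y1.1} {y3.1} {y3.2}
Same normal form: equal.

equal — both sides give {out.1, y1.2, y2.1, y2.2, y4.1, y4.2} {out.2} {y1.1} {y3.1} {y3.2}


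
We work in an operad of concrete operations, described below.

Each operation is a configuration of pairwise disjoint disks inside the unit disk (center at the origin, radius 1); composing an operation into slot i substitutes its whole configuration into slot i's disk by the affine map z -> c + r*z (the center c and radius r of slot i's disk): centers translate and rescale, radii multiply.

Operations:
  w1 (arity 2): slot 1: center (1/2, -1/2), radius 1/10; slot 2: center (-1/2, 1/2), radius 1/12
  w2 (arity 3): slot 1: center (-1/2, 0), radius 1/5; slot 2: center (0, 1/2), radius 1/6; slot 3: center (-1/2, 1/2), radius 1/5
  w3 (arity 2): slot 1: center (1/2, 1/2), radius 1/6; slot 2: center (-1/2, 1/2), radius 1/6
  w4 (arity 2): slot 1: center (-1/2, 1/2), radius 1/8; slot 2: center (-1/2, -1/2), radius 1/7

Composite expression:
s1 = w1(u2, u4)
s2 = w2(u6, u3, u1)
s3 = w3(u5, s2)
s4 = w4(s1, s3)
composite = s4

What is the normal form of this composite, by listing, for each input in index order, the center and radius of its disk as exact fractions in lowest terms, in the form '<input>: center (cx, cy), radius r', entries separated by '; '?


Only the slot chain above each u matters under w4; compose those maps.
u2: after 2 affine steps, its disk has center (-7/16, 7/16), radius 1/80
u4: after 2 affine steps, its disk has center (-9/16, 9/16), radius 1/96
u5: after 2 affine steps, its disk has center (-3/7, -3/7), radius 1/42
u6: after 3 affine steps, its disk has center (-7/12, -3/7), radius 1/210
u3: after 3 affine steps, its disk has center (-4/7, -5/12), radius 1/252
u1: after 3 affine steps, its disk has center (-7/12, -5/12), radius 1/210

u1: center (-7/12, -5/12), radius 1/210; u2: center (-7/16, 7/16), radius 1/80; u3: center (-4/7, -5/12), radius 1/252; u4: center (-9/16, 9/16), radius 1/96; u5: center (-3/7, -3/7), radius 1/42; u6: center (-7/12, -3/7), radius 1/210


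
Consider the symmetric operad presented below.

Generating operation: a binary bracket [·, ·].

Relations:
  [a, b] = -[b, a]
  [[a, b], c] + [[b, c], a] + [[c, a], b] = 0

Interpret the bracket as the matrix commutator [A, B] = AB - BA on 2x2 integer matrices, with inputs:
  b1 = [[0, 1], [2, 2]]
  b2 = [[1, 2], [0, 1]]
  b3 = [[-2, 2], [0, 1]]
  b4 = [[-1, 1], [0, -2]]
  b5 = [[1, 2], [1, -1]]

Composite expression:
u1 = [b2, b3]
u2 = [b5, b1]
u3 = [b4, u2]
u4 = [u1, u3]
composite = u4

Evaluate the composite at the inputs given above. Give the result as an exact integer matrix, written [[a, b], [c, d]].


[[36, 72], [0, -36]]

[b2, b3] = [[0, 6], [0, 0]]
[b5, b1] = [[3, 6], [-6, -3]]
[b4, [b5, b1]] = [[-6, 0], [6, 6]]
[[b2, b3], [b4, [b5, b1]]] = [[36, 72], [0, -36]]


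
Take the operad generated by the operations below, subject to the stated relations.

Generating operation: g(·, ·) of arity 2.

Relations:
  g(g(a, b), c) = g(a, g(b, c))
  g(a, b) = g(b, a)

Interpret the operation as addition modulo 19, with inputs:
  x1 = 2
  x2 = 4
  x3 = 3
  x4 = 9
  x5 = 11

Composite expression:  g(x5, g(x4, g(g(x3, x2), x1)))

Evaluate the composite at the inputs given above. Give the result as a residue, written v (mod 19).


g(x3, x2) = 7
g(g(x3, x2), x1) = 9
g(x4, g(g(x3, x2), x1)) = 18
g(x5, g(x4, g(g(x3, x2), x1))) = 10

10 (mod 19)


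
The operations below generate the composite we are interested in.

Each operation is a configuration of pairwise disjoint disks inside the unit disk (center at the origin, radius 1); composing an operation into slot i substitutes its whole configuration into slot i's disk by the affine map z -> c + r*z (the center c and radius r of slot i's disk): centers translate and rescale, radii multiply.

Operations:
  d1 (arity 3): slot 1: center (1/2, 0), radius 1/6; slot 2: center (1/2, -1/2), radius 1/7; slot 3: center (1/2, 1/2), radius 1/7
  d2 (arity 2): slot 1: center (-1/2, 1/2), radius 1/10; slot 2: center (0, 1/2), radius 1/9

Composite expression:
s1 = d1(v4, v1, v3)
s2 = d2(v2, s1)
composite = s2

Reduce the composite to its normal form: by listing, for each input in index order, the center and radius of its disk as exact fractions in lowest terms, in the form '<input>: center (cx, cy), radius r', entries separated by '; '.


v1: center (1/18, 4/9), radius 1/63; v2: center (-1/2, 1/2), radius 1/10; v3: center (1/18, 5/9), radius 1/63; v4: center (1/18, 1/2), radius 1/54

Nesting under d2 composes maps z -> c + r*z down each v-path.
input v2: applying the 1 nested substitution gives center (-1/2, 1/2), radius 1/10
input v4: applying the 2 nested substitutions gives center (1/18, 1/2), radius 1/54
input v1: applying the 2 nested substitutions gives center (1/18, 4/9), radius 1/63
input v3: applying the 2 nested substitutions gives center (1/18, 5/9), radius 1/63


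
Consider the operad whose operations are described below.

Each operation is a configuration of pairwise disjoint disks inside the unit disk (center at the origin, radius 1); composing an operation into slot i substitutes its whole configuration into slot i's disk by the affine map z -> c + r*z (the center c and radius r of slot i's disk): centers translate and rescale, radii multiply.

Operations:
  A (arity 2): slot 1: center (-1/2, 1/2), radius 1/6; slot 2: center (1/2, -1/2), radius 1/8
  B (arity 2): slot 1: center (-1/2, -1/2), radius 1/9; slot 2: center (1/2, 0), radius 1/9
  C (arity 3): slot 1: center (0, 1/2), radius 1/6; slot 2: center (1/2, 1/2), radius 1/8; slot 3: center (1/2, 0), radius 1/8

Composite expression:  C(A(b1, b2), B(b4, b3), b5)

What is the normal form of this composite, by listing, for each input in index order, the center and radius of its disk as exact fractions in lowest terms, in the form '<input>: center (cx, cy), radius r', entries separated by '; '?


Affine substitution under C: radii multiply and b-centers shift.
b1: after 2 affine steps, its disk has center (-1/12, 7/12), radius 1/36
b2: after 2 affine steps, its disk has center (1/12, 5/12), radius 1/48
b4: after 2 affine steps, its disk has center (7/16, 7/16), radius 1/72
b3: after 2 affine steps, its disk has center (9/16, 1/2), radius 1/72
b5: after 1 affine step, its disk has center (1/2, 0), radius 1/8

b1: center (-1/12, 7/12), radius 1/36; b2: center (1/12, 5/12), radius 1/48; b3: center (9/16, 1/2), radius 1/72; b4: center (7/16, 7/16), radius 1/72; b5: center (1/2, 0), radius 1/8


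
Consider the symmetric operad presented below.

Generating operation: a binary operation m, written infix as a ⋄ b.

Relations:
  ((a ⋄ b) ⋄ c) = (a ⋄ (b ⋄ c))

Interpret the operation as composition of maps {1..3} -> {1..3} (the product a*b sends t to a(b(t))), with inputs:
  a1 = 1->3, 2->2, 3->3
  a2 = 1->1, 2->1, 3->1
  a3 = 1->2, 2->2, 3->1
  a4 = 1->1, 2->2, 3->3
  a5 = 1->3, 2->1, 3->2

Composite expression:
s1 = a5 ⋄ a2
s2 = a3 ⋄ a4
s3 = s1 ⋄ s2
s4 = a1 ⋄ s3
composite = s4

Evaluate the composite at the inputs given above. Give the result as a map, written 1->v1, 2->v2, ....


(a5 ⋄ a2) = 1->3, 2->3, 3->3
(a3 ⋄ a4) = 1->2, 2->2, 3->1
((a5 ⋄ a2) ⋄ (a3 ⋄ a4)) = 1->3, 2->3, 3->3
(a1 ⋄ ((a5 ⋄ a2) ⋄ (a3 ⋄ a4))) = 1->3, 2->3, 3->3

1->3, 2->3, 3->3


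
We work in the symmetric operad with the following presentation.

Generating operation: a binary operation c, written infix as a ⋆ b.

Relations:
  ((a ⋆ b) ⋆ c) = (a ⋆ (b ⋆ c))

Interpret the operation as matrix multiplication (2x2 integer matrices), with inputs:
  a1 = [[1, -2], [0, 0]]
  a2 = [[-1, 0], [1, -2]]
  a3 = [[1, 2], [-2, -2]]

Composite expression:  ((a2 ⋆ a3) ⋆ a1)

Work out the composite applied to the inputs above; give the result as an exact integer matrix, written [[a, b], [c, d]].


[[-1, 2], [5, -10]]

(a2 ⋆ a3) = [[-1, -2], [5, 6]]
((a2 ⋆ a3) ⋆ a1) = [[-1, 2], [5, -10]]


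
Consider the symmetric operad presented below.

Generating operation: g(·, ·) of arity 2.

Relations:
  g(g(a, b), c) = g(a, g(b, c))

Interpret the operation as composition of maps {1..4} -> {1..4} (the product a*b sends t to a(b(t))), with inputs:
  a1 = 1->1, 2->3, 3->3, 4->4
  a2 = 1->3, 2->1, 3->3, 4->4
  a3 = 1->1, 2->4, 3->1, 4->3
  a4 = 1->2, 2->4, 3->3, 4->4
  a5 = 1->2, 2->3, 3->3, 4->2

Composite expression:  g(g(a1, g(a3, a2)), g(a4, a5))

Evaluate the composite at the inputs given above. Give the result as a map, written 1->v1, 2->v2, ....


1->3, 2->1, 3->1, 4->3

g(a3, a2) = 1->1, 2->1, 3->1, 4->3
g(a1, g(a3, a2)) = 1->1, 2->1, 3->1, 4->3
g(a4, a5) = 1->4, 2->3, 3->3, 4->4
g(g(a1, g(a3, a2)), g(a4, a5)) = 1->3, 2->1, 3->1, 4->3


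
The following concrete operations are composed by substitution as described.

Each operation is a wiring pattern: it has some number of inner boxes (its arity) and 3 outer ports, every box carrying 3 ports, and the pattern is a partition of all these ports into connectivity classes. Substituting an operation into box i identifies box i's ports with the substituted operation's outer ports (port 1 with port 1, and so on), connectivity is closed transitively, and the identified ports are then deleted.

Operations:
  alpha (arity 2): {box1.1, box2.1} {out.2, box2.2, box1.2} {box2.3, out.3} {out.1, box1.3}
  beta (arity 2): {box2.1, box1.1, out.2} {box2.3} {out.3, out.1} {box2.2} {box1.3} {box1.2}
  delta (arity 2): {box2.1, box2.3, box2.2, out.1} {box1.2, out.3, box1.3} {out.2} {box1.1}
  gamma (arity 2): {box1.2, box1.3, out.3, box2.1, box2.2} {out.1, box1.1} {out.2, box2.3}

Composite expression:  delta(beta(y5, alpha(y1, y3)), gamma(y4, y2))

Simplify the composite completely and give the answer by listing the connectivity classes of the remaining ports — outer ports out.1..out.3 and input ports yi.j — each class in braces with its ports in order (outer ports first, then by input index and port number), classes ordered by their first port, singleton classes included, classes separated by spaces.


{out.1, y2.1, y2.2, y2.3, y4.1, y4.2, y4.3} {out.2} {out.3, y1.3, y5.1} {y1.1, y3.1} {y1.2, y3.2} {y3.3} {y5.2} {y5.3}

Treat the ports identified at delta as solder joints: merge, then drop.
through alpha, on inputs (y1, y3): {out.1, y1.3} {out.2, y1.2, y3.2} {out.3, y3.3} {y1.1, y3.1} (out.j = stage outer ports)
through beta, on inputs (y5, y1, y3): {out.1, out.3} {out.2, y1.3, y5.1} {y1.1, y3.1} {y1.2, y3.2} {y3.3} {y5.2} {y5.3} (out.j = stage outer ports)
through gamma, on inputs (y4, y2): {out.1, y4.1} {out.2, y2.3} {out.3, y2.1, y2.2, y4.2, y4.3} (out.j = stage outer ports)
through delta, on inputs (y5, y1, y3, y4, y2): {out.1, y2.1, y2.2, y2.3, y4.1, y4.2, y4.3} {out.2} {out.3, y1.3, y5.1} {y1.1, y3.1} {y1.2, y3.2} {y3.3} {y5.2} {y5.3} (out.j = stage outer ports)


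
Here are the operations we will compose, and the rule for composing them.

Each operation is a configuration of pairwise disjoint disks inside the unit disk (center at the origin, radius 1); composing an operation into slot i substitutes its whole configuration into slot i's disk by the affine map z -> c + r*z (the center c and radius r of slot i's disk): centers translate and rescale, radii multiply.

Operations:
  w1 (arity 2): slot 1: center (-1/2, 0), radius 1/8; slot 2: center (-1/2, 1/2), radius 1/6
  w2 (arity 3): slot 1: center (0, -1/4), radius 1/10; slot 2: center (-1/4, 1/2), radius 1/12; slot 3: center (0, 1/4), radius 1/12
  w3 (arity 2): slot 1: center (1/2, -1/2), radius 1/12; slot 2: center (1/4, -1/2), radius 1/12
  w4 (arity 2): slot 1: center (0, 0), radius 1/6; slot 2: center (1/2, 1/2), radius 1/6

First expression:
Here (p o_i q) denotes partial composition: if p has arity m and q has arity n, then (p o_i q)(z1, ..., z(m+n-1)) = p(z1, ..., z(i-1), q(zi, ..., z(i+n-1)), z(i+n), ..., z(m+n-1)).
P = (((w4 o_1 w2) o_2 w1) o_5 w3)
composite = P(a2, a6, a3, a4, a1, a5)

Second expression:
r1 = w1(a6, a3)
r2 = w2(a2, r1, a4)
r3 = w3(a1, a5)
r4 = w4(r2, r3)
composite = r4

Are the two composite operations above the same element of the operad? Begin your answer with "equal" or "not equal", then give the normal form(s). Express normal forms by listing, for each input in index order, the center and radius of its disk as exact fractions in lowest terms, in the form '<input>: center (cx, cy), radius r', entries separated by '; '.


equal; both compose to a1: center (7/12, 5/12), radius 1/72; a2: center (0, -1/24), radius 1/60; a3: center (-7/144, 13/144), radius 1/432; a4: center (0, 1/24), radius 1/72; a5: center (13/24, 5/12), radius 1/72; a6: center (-7/144, 1/12), radius 1/576

The first expression, normalized: a1: center (7/12, 5/12), radius 1/72; a2: center (0, -1/24), radius 1/60; a3: center (-7/144, 13/144), radius 1/432; a4: center (0, 1/24), radius 1/72; a5: center (13/24, 5/12), radius 1/72; a6: center (-7/144, 1/12), radius 1/576
The second expression, normalized: a1: center (7/12, 5/12), radius 1/72; a2: center (0, -1/24), radius 1/60; a3: center (-7/144, 13/144), radius 1/432; a4: center (0, 1/24), radius 1/72; a5: center (13/24, 5/12), radius 1/72; a6: center (-7/144, 1/12), radius 1/576
Both agree, so they are equal.


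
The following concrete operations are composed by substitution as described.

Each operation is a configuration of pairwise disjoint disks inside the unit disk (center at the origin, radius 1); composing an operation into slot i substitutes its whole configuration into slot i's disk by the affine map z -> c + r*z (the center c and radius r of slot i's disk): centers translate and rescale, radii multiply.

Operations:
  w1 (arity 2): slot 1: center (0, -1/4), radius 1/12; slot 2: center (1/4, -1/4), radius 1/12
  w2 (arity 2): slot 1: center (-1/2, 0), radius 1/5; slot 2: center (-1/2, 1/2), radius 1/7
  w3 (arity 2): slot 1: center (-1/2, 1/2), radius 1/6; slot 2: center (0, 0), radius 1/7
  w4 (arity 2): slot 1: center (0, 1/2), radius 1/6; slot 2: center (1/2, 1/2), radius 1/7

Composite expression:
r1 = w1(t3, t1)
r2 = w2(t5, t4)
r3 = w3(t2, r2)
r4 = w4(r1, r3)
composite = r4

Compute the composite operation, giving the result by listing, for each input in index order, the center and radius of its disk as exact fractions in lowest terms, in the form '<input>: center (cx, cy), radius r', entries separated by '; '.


t1: center (1/24, 11/24), radius 1/72; t2: center (3/7, 4/7), radius 1/42; t3: center (0, 11/24), radius 1/72; t4: center (24/49, 25/49), radius 1/343; t5: center (24/49, 1/2), radius 1/245

Below w4, radii multiply path by path; the t-disk centers shift.
t3 passes through 2 substitutions, ending at center (0, 11/24), radius 1/72
t1 passes through 2 substitutions, ending at center (1/24, 11/24), radius 1/72
t2 passes through 2 substitutions, ending at center (3/7, 4/7), radius 1/42
t5 passes through 3 substitutions, ending at center (24/49, 1/2), radius 1/245
t4 passes through 3 substitutions, ending at center (24/49, 25/49), radius 1/343
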